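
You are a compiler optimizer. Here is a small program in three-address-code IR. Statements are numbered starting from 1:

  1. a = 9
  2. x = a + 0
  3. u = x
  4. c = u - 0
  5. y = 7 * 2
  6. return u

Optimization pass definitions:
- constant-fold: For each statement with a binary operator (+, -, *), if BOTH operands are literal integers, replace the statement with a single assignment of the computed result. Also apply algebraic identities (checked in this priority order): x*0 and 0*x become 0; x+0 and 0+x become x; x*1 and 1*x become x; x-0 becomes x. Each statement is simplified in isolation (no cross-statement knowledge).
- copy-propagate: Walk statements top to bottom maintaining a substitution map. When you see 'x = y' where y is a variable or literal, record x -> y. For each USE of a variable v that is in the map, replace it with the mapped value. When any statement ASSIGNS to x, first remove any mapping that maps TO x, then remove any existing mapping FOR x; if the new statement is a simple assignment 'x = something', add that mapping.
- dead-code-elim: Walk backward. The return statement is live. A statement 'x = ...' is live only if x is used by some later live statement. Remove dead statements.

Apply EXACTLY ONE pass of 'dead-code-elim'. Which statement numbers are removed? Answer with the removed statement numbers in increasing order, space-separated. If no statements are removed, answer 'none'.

Backward liveness scan:
Stmt 1 'a = 9': KEEP (a is live); live-in = []
Stmt 2 'x = a + 0': KEEP (x is live); live-in = ['a']
Stmt 3 'u = x': KEEP (u is live); live-in = ['x']
Stmt 4 'c = u - 0': DEAD (c not in live set ['u'])
Stmt 5 'y = 7 * 2': DEAD (y not in live set ['u'])
Stmt 6 'return u': KEEP (return); live-in = ['u']
Removed statement numbers: [4, 5]
Surviving IR:
  a = 9
  x = a + 0
  u = x
  return u

Answer: 4 5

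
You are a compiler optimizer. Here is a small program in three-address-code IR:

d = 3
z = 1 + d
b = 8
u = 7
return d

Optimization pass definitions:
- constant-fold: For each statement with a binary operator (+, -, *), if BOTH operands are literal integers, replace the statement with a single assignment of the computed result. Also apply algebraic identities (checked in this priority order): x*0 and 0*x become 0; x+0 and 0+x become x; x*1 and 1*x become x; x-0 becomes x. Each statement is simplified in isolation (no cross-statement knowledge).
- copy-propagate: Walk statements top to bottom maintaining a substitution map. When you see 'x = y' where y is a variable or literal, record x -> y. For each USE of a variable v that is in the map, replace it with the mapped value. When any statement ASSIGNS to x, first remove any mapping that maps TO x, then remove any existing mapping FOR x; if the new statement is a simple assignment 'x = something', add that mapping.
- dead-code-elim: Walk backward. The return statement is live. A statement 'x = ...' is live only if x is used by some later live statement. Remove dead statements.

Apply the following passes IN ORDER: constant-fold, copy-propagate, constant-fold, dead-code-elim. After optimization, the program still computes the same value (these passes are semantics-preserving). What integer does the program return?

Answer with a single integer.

Answer: 3

Derivation:
Initial IR:
  d = 3
  z = 1 + d
  b = 8
  u = 7
  return d
After constant-fold (5 stmts):
  d = 3
  z = 1 + d
  b = 8
  u = 7
  return d
After copy-propagate (5 stmts):
  d = 3
  z = 1 + 3
  b = 8
  u = 7
  return 3
After constant-fold (5 stmts):
  d = 3
  z = 4
  b = 8
  u = 7
  return 3
After dead-code-elim (1 stmts):
  return 3
Evaluate:
  d = 3  =>  d = 3
  z = 1 + d  =>  z = 4
  b = 8  =>  b = 8
  u = 7  =>  u = 7
  return d = 3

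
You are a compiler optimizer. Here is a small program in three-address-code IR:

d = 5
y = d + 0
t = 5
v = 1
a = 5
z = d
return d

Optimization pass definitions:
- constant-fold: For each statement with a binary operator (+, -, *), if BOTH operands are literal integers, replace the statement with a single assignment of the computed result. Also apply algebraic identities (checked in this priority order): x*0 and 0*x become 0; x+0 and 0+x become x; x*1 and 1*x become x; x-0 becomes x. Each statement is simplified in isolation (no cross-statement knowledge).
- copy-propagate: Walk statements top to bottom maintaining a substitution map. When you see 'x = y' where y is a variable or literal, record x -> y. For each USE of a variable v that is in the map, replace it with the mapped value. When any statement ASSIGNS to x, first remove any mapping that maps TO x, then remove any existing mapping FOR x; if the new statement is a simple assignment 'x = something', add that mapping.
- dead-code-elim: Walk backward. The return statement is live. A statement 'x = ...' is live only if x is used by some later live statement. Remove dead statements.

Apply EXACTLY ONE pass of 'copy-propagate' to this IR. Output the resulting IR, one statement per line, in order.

Answer: d = 5
y = 5 + 0
t = 5
v = 1
a = 5
z = 5
return 5

Derivation:
Applying copy-propagate statement-by-statement:
  [1] d = 5  (unchanged)
  [2] y = d + 0  -> y = 5 + 0
  [3] t = 5  (unchanged)
  [4] v = 1  (unchanged)
  [5] a = 5  (unchanged)
  [6] z = d  -> z = 5
  [7] return d  -> return 5
Result (7 stmts):
  d = 5
  y = 5 + 0
  t = 5
  v = 1
  a = 5
  z = 5
  return 5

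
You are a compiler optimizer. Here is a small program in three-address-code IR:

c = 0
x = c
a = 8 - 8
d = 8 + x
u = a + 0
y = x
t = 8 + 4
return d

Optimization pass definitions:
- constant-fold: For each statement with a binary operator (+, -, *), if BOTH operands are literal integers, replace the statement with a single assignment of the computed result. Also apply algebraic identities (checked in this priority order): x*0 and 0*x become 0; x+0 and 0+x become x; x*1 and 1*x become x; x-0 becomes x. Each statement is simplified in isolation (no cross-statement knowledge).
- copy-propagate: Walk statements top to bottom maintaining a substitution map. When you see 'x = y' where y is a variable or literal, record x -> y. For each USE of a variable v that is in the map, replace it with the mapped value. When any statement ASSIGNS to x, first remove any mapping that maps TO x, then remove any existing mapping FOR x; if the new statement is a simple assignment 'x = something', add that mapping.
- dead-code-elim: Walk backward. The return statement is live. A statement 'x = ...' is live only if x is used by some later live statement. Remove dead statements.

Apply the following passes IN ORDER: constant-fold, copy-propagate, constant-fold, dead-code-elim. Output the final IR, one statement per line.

Initial IR:
  c = 0
  x = c
  a = 8 - 8
  d = 8 + x
  u = a + 0
  y = x
  t = 8 + 4
  return d
After constant-fold (8 stmts):
  c = 0
  x = c
  a = 0
  d = 8 + x
  u = a
  y = x
  t = 12
  return d
After copy-propagate (8 stmts):
  c = 0
  x = 0
  a = 0
  d = 8 + 0
  u = 0
  y = 0
  t = 12
  return d
After constant-fold (8 stmts):
  c = 0
  x = 0
  a = 0
  d = 8
  u = 0
  y = 0
  t = 12
  return d
After dead-code-elim (2 stmts):
  d = 8
  return d

Answer: d = 8
return d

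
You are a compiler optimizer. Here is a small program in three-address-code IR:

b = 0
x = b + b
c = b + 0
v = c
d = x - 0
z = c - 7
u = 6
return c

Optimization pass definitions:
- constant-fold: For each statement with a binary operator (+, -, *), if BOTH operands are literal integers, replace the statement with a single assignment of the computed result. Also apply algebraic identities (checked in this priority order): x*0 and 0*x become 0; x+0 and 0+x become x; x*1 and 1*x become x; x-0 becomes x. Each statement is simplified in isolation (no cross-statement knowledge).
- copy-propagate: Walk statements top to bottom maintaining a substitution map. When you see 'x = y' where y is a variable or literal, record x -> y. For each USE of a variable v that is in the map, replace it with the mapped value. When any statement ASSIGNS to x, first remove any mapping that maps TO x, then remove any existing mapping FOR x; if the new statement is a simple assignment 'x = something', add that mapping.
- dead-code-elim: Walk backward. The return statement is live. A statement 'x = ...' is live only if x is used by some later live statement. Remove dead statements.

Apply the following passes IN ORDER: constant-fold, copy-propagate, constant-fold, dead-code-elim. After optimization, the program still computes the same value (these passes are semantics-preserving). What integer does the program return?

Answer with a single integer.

Initial IR:
  b = 0
  x = b + b
  c = b + 0
  v = c
  d = x - 0
  z = c - 7
  u = 6
  return c
After constant-fold (8 stmts):
  b = 0
  x = b + b
  c = b
  v = c
  d = x
  z = c - 7
  u = 6
  return c
After copy-propagate (8 stmts):
  b = 0
  x = 0 + 0
  c = 0
  v = 0
  d = x
  z = 0 - 7
  u = 6
  return 0
After constant-fold (8 stmts):
  b = 0
  x = 0
  c = 0
  v = 0
  d = x
  z = -7
  u = 6
  return 0
After dead-code-elim (1 stmts):
  return 0
Evaluate:
  b = 0  =>  b = 0
  x = b + b  =>  x = 0
  c = b + 0  =>  c = 0
  v = c  =>  v = 0
  d = x - 0  =>  d = 0
  z = c - 7  =>  z = -7
  u = 6  =>  u = 6
  return c = 0

Answer: 0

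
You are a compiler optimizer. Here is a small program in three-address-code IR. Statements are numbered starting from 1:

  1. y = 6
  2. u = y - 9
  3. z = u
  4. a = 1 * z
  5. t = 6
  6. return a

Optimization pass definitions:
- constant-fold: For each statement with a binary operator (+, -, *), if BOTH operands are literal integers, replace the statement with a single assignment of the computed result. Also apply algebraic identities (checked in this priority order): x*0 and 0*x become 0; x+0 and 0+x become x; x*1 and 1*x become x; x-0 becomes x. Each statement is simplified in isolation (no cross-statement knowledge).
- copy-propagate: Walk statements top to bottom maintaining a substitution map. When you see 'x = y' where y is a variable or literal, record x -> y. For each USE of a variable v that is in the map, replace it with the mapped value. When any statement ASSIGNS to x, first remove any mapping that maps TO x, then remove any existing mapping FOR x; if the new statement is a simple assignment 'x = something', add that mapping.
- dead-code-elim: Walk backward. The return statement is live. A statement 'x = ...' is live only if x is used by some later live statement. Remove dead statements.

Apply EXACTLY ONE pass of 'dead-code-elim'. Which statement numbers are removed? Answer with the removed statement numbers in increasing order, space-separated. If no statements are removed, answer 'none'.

Answer: 5

Derivation:
Backward liveness scan:
Stmt 1 'y = 6': KEEP (y is live); live-in = []
Stmt 2 'u = y - 9': KEEP (u is live); live-in = ['y']
Stmt 3 'z = u': KEEP (z is live); live-in = ['u']
Stmt 4 'a = 1 * z': KEEP (a is live); live-in = ['z']
Stmt 5 't = 6': DEAD (t not in live set ['a'])
Stmt 6 'return a': KEEP (return); live-in = ['a']
Removed statement numbers: [5]
Surviving IR:
  y = 6
  u = y - 9
  z = u
  a = 1 * z
  return a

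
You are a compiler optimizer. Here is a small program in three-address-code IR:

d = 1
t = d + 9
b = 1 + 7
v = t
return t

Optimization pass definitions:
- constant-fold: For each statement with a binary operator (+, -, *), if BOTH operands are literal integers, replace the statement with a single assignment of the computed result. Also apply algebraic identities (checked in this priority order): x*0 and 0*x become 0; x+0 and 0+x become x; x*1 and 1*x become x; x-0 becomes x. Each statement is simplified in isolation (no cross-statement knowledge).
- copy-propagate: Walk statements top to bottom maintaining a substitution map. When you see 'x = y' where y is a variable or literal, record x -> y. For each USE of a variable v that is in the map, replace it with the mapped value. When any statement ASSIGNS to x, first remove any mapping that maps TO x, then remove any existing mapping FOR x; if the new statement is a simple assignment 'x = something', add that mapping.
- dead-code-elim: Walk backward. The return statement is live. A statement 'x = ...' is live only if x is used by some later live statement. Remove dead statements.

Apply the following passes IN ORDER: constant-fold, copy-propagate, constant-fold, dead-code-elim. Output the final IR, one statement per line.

Initial IR:
  d = 1
  t = d + 9
  b = 1 + 7
  v = t
  return t
After constant-fold (5 stmts):
  d = 1
  t = d + 9
  b = 8
  v = t
  return t
After copy-propagate (5 stmts):
  d = 1
  t = 1 + 9
  b = 8
  v = t
  return t
After constant-fold (5 stmts):
  d = 1
  t = 10
  b = 8
  v = t
  return t
After dead-code-elim (2 stmts):
  t = 10
  return t

Answer: t = 10
return t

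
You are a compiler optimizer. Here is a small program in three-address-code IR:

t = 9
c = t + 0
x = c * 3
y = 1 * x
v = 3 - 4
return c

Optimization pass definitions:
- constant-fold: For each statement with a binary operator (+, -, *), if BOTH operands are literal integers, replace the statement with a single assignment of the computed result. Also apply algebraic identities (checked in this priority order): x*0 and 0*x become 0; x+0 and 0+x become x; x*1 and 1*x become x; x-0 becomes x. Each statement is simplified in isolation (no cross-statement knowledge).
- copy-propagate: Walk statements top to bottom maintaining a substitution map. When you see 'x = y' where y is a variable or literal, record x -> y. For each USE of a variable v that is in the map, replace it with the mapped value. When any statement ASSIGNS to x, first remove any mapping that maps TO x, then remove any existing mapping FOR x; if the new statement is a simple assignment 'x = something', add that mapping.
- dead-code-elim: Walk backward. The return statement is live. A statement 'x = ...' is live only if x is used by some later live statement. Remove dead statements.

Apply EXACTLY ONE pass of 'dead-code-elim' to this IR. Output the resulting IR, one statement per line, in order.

Answer: t = 9
c = t + 0
return c

Derivation:
Applying dead-code-elim statement-by-statement:
  [6] return c  -> KEEP (return); live=['c']
  [5] v = 3 - 4  -> DEAD (v not live)
  [4] y = 1 * x  -> DEAD (y not live)
  [3] x = c * 3  -> DEAD (x not live)
  [2] c = t + 0  -> KEEP; live=['t']
  [1] t = 9  -> KEEP; live=[]
Result (3 stmts):
  t = 9
  c = t + 0
  return c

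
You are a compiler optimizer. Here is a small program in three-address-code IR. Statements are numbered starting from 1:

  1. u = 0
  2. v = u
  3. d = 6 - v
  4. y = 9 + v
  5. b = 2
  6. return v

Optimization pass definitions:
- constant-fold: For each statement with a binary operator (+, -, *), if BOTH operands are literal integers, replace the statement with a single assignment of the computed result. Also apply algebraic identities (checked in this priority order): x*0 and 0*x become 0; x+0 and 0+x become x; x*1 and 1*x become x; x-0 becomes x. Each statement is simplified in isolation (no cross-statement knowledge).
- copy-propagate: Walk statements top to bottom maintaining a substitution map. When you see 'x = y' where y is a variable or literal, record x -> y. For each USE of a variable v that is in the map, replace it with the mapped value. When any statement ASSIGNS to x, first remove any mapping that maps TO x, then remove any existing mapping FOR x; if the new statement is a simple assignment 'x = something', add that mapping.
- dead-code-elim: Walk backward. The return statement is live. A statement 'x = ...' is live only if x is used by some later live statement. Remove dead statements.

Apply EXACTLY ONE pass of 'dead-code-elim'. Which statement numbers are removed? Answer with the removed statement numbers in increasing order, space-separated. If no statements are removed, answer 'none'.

Backward liveness scan:
Stmt 1 'u = 0': KEEP (u is live); live-in = []
Stmt 2 'v = u': KEEP (v is live); live-in = ['u']
Stmt 3 'd = 6 - v': DEAD (d not in live set ['v'])
Stmt 4 'y = 9 + v': DEAD (y not in live set ['v'])
Stmt 5 'b = 2': DEAD (b not in live set ['v'])
Stmt 6 'return v': KEEP (return); live-in = ['v']
Removed statement numbers: [3, 4, 5]
Surviving IR:
  u = 0
  v = u
  return v

Answer: 3 4 5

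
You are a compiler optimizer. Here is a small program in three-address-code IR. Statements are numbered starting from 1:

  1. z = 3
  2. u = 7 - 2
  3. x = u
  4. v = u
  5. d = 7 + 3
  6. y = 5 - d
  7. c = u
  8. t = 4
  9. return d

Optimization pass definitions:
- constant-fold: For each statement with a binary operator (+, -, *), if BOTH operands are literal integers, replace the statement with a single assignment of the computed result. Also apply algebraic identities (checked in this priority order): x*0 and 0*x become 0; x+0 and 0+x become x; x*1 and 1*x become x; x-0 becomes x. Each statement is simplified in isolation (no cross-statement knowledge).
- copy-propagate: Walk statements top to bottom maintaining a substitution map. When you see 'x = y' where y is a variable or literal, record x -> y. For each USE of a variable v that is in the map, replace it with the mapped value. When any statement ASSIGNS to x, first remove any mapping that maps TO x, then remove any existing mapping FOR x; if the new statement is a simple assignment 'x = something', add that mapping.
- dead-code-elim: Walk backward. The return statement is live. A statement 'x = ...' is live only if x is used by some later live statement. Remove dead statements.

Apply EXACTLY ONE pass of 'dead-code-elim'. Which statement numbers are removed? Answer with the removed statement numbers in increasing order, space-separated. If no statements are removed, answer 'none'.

Answer: 1 2 3 4 6 7 8

Derivation:
Backward liveness scan:
Stmt 1 'z = 3': DEAD (z not in live set [])
Stmt 2 'u = 7 - 2': DEAD (u not in live set [])
Stmt 3 'x = u': DEAD (x not in live set [])
Stmt 4 'v = u': DEAD (v not in live set [])
Stmt 5 'd = 7 + 3': KEEP (d is live); live-in = []
Stmt 6 'y = 5 - d': DEAD (y not in live set ['d'])
Stmt 7 'c = u': DEAD (c not in live set ['d'])
Stmt 8 't = 4': DEAD (t not in live set ['d'])
Stmt 9 'return d': KEEP (return); live-in = ['d']
Removed statement numbers: [1, 2, 3, 4, 6, 7, 8]
Surviving IR:
  d = 7 + 3
  return d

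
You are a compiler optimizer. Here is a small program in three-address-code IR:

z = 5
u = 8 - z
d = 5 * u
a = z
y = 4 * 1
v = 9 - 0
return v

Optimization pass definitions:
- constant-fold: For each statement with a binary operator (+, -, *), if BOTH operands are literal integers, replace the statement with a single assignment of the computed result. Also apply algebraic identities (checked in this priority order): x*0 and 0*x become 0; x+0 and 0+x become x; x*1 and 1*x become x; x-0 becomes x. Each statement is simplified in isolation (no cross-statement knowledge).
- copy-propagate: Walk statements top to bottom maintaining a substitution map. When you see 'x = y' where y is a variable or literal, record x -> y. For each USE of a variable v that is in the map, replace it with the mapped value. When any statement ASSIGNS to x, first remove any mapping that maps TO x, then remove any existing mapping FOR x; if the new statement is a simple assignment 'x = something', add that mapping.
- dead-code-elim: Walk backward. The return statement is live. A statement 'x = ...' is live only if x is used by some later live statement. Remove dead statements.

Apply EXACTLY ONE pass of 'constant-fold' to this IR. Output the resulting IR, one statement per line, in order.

Applying constant-fold statement-by-statement:
  [1] z = 5  (unchanged)
  [2] u = 8 - z  (unchanged)
  [3] d = 5 * u  (unchanged)
  [4] a = z  (unchanged)
  [5] y = 4 * 1  -> y = 4
  [6] v = 9 - 0  -> v = 9
  [7] return v  (unchanged)
Result (7 stmts):
  z = 5
  u = 8 - z
  d = 5 * u
  a = z
  y = 4
  v = 9
  return v

Answer: z = 5
u = 8 - z
d = 5 * u
a = z
y = 4
v = 9
return v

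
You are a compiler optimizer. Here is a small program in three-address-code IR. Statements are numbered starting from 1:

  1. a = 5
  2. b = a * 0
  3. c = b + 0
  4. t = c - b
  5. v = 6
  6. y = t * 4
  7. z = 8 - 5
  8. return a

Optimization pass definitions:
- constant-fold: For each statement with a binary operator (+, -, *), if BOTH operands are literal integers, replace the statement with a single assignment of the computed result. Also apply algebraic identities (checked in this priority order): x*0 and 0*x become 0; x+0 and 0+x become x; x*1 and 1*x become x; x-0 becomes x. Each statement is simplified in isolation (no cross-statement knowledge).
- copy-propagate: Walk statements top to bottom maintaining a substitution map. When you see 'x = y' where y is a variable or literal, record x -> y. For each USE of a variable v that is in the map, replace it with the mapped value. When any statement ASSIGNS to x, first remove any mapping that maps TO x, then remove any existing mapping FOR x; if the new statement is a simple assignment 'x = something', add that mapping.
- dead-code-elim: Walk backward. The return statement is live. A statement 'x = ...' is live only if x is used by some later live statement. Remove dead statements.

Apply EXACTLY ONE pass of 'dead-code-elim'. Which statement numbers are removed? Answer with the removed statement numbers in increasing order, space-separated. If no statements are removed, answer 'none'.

Answer: 2 3 4 5 6 7

Derivation:
Backward liveness scan:
Stmt 1 'a = 5': KEEP (a is live); live-in = []
Stmt 2 'b = a * 0': DEAD (b not in live set ['a'])
Stmt 3 'c = b + 0': DEAD (c not in live set ['a'])
Stmt 4 't = c - b': DEAD (t not in live set ['a'])
Stmt 5 'v = 6': DEAD (v not in live set ['a'])
Stmt 6 'y = t * 4': DEAD (y not in live set ['a'])
Stmt 7 'z = 8 - 5': DEAD (z not in live set ['a'])
Stmt 8 'return a': KEEP (return); live-in = ['a']
Removed statement numbers: [2, 3, 4, 5, 6, 7]
Surviving IR:
  a = 5
  return a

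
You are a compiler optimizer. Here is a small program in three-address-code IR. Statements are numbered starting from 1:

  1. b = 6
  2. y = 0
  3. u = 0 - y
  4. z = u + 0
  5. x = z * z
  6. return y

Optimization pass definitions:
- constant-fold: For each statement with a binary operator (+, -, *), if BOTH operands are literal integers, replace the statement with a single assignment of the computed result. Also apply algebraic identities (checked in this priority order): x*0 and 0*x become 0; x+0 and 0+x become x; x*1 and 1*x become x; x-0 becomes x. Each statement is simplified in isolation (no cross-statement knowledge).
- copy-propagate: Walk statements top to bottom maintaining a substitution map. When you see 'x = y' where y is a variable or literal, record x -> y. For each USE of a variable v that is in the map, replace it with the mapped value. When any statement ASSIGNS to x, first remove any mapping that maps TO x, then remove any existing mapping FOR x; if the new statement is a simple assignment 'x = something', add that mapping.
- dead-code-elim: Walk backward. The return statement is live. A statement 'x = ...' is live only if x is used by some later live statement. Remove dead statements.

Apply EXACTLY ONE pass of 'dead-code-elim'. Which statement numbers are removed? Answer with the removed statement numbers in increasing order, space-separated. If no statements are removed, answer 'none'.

Backward liveness scan:
Stmt 1 'b = 6': DEAD (b not in live set [])
Stmt 2 'y = 0': KEEP (y is live); live-in = []
Stmt 3 'u = 0 - y': DEAD (u not in live set ['y'])
Stmt 4 'z = u + 0': DEAD (z not in live set ['y'])
Stmt 5 'x = z * z': DEAD (x not in live set ['y'])
Stmt 6 'return y': KEEP (return); live-in = ['y']
Removed statement numbers: [1, 3, 4, 5]
Surviving IR:
  y = 0
  return y

Answer: 1 3 4 5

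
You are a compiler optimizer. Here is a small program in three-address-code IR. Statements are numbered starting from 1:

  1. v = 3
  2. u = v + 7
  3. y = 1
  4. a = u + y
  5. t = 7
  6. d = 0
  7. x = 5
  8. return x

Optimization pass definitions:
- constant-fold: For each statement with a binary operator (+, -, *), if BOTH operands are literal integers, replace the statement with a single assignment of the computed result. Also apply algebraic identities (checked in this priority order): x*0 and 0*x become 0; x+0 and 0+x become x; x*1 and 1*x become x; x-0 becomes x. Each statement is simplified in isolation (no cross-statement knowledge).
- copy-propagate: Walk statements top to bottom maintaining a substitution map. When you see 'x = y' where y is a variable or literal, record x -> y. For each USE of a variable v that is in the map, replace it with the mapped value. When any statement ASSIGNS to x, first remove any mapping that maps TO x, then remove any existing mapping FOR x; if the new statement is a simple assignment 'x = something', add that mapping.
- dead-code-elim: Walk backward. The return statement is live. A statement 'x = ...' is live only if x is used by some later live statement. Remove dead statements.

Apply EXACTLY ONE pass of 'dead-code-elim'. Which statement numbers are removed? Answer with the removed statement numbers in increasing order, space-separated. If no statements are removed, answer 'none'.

Backward liveness scan:
Stmt 1 'v = 3': DEAD (v not in live set [])
Stmt 2 'u = v + 7': DEAD (u not in live set [])
Stmt 3 'y = 1': DEAD (y not in live set [])
Stmt 4 'a = u + y': DEAD (a not in live set [])
Stmt 5 't = 7': DEAD (t not in live set [])
Stmt 6 'd = 0': DEAD (d not in live set [])
Stmt 7 'x = 5': KEEP (x is live); live-in = []
Stmt 8 'return x': KEEP (return); live-in = ['x']
Removed statement numbers: [1, 2, 3, 4, 5, 6]
Surviving IR:
  x = 5
  return x

Answer: 1 2 3 4 5 6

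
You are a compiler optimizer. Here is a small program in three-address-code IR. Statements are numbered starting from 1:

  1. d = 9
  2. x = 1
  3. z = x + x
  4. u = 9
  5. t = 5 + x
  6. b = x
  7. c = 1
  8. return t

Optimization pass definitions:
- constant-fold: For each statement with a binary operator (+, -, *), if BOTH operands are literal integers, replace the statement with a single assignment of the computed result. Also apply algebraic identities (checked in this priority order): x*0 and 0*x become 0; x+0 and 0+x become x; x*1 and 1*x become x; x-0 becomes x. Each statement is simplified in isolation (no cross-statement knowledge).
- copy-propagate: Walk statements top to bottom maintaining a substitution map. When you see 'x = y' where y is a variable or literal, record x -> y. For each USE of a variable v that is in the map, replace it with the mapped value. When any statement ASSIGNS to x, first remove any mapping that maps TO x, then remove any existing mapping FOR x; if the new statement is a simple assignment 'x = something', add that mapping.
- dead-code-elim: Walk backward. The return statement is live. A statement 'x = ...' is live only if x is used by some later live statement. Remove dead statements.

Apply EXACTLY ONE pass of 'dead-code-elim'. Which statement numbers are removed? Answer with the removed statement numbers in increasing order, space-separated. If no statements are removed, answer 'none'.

Backward liveness scan:
Stmt 1 'd = 9': DEAD (d not in live set [])
Stmt 2 'x = 1': KEEP (x is live); live-in = []
Stmt 3 'z = x + x': DEAD (z not in live set ['x'])
Stmt 4 'u = 9': DEAD (u not in live set ['x'])
Stmt 5 't = 5 + x': KEEP (t is live); live-in = ['x']
Stmt 6 'b = x': DEAD (b not in live set ['t'])
Stmt 7 'c = 1': DEAD (c not in live set ['t'])
Stmt 8 'return t': KEEP (return); live-in = ['t']
Removed statement numbers: [1, 3, 4, 6, 7]
Surviving IR:
  x = 1
  t = 5 + x
  return t

Answer: 1 3 4 6 7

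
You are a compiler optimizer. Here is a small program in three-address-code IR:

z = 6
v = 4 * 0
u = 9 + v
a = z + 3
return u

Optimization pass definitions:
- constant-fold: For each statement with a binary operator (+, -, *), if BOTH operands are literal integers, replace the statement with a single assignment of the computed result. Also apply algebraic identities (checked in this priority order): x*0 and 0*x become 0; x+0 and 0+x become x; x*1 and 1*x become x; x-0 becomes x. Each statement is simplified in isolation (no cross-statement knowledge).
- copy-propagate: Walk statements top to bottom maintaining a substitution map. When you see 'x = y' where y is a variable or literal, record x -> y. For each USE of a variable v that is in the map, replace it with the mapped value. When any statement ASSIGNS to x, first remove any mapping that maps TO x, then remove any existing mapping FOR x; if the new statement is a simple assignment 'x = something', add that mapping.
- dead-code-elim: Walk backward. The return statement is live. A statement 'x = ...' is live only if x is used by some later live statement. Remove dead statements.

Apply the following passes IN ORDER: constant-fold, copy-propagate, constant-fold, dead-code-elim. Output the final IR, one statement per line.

Initial IR:
  z = 6
  v = 4 * 0
  u = 9 + v
  a = z + 3
  return u
After constant-fold (5 stmts):
  z = 6
  v = 0
  u = 9 + v
  a = z + 3
  return u
After copy-propagate (5 stmts):
  z = 6
  v = 0
  u = 9 + 0
  a = 6 + 3
  return u
After constant-fold (5 stmts):
  z = 6
  v = 0
  u = 9
  a = 9
  return u
After dead-code-elim (2 stmts):
  u = 9
  return u

Answer: u = 9
return u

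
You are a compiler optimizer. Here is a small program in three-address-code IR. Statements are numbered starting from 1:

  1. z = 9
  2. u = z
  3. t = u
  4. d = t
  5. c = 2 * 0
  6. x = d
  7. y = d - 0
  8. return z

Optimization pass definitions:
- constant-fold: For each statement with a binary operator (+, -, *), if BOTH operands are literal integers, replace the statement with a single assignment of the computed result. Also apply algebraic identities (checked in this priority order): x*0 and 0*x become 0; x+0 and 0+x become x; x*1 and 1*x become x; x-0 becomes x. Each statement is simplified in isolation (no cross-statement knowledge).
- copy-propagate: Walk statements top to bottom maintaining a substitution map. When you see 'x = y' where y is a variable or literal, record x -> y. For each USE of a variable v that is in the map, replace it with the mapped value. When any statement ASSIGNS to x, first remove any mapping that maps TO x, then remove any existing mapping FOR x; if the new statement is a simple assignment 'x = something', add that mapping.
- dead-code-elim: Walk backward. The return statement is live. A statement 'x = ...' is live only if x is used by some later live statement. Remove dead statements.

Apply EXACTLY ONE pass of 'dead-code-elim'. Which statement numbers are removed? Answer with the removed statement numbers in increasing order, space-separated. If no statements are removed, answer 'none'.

Backward liveness scan:
Stmt 1 'z = 9': KEEP (z is live); live-in = []
Stmt 2 'u = z': DEAD (u not in live set ['z'])
Stmt 3 't = u': DEAD (t not in live set ['z'])
Stmt 4 'd = t': DEAD (d not in live set ['z'])
Stmt 5 'c = 2 * 0': DEAD (c not in live set ['z'])
Stmt 6 'x = d': DEAD (x not in live set ['z'])
Stmt 7 'y = d - 0': DEAD (y not in live set ['z'])
Stmt 8 'return z': KEEP (return); live-in = ['z']
Removed statement numbers: [2, 3, 4, 5, 6, 7]
Surviving IR:
  z = 9
  return z

Answer: 2 3 4 5 6 7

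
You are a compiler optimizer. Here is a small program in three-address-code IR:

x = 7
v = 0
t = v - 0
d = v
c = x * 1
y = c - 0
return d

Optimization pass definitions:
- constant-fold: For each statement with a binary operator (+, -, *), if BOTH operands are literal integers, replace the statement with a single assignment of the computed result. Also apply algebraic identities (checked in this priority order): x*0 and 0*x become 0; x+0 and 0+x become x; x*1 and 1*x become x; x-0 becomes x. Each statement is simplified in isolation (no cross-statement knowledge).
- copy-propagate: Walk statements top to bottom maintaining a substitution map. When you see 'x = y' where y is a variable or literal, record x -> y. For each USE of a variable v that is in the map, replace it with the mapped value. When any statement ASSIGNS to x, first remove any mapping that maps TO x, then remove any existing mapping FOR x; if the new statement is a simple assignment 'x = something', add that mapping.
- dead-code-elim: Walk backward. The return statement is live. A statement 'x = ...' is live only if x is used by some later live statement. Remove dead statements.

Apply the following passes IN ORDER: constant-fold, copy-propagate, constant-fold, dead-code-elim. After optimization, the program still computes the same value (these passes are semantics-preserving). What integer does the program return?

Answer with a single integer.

Initial IR:
  x = 7
  v = 0
  t = v - 0
  d = v
  c = x * 1
  y = c - 0
  return d
After constant-fold (7 stmts):
  x = 7
  v = 0
  t = v
  d = v
  c = x
  y = c
  return d
After copy-propagate (7 stmts):
  x = 7
  v = 0
  t = 0
  d = 0
  c = 7
  y = 7
  return 0
After constant-fold (7 stmts):
  x = 7
  v = 0
  t = 0
  d = 0
  c = 7
  y = 7
  return 0
After dead-code-elim (1 stmts):
  return 0
Evaluate:
  x = 7  =>  x = 7
  v = 0  =>  v = 0
  t = v - 0  =>  t = 0
  d = v  =>  d = 0
  c = x * 1  =>  c = 7
  y = c - 0  =>  y = 7
  return d = 0

Answer: 0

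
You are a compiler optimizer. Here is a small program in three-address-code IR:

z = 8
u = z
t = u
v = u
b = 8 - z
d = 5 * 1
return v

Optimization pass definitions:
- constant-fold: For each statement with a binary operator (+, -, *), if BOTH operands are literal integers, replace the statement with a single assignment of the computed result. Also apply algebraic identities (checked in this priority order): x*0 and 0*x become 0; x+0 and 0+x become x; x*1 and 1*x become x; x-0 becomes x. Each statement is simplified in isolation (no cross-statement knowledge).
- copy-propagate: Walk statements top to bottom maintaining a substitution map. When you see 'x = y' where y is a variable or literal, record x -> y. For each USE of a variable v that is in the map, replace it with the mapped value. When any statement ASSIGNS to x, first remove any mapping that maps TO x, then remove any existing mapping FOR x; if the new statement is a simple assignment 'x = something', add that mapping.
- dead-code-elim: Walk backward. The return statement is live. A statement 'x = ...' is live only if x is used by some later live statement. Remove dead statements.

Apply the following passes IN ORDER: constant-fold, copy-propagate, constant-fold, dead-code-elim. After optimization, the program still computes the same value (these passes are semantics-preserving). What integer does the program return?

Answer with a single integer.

Answer: 8

Derivation:
Initial IR:
  z = 8
  u = z
  t = u
  v = u
  b = 8 - z
  d = 5 * 1
  return v
After constant-fold (7 stmts):
  z = 8
  u = z
  t = u
  v = u
  b = 8 - z
  d = 5
  return v
After copy-propagate (7 stmts):
  z = 8
  u = 8
  t = 8
  v = 8
  b = 8 - 8
  d = 5
  return 8
After constant-fold (7 stmts):
  z = 8
  u = 8
  t = 8
  v = 8
  b = 0
  d = 5
  return 8
After dead-code-elim (1 stmts):
  return 8
Evaluate:
  z = 8  =>  z = 8
  u = z  =>  u = 8
  t = u  =>  t = 8
  v = u  =>  v = 8
  b = 8 - z  =>  b = 0
  d = 5 * 1  =>  d = 5
  return v = 8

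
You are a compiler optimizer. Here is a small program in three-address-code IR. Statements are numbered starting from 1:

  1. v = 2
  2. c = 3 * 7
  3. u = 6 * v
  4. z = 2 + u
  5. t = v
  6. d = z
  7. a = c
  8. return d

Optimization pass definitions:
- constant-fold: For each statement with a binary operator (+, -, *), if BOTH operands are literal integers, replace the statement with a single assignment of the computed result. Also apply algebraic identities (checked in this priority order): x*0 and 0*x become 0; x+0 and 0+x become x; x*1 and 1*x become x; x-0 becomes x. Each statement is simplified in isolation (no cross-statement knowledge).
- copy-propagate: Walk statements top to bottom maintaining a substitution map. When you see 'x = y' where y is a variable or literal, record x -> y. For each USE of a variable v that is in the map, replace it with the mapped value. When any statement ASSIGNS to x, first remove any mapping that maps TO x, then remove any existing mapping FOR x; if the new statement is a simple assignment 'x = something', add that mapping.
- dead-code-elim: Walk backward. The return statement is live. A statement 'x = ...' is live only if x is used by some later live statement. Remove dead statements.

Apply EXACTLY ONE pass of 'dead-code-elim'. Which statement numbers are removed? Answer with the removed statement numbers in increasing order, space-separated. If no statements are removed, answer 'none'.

Answer: 2 5 7

Derivation:
Backward liveness scan:
Stmt 1 'v = 2': KEEP (v is live); live-in = []
Stmt 2 'c = 3 * 7': DEAD (c not in live set ['v'])
Stmt 3 'u = 6 * v': KEEP (u is live); live-in = ['v']
Stmt 4 'z = 2 + u': KEEP (z is live); live-in = ['u']
Stmt 5 't = v': DEAD (t not in live set ['z'])
Stmt 6 'd = z': KEEP (d is live); live-in = ['z']
Stmt 7 'a = c': DEAD (a not in live set ['d'])
Stmt 8 'return d': KEEP (return); live-in = ['d']
Removed statement numbers: [2, 5, 7]
Surviving IR:
  v = 2
  u = 6 * v
  z = 2 + u
  d = z
  return d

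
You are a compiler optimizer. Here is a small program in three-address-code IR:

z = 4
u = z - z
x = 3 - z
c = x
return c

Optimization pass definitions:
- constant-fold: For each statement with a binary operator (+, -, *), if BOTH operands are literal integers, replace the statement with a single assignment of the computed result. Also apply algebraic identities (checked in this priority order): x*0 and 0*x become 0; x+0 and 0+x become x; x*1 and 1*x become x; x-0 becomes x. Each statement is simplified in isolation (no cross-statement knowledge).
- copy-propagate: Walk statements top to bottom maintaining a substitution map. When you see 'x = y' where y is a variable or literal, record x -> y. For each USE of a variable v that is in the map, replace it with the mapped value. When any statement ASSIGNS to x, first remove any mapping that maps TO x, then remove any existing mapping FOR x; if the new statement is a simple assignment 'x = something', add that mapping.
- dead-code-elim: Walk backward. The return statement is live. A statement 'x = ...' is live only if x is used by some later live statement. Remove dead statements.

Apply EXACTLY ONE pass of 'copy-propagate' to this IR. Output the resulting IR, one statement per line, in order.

Applying copy-propagate statement-by-statement:
  [1] z = 4  (unchanged)
  [2] u = z - z  -> u = 4 - 4
  [3] x = 3 - z  -> x = 3 - 4
  [4] c = x  (unchanged)
  [5] return c  -> return x
Result (5 stmts):
  z = 4
  u = 4 - 4
  x = 3 - 4
  c = x
  return x

Answer: z = 4
u = 4 - 4
x = 3 - 4
c = x
return x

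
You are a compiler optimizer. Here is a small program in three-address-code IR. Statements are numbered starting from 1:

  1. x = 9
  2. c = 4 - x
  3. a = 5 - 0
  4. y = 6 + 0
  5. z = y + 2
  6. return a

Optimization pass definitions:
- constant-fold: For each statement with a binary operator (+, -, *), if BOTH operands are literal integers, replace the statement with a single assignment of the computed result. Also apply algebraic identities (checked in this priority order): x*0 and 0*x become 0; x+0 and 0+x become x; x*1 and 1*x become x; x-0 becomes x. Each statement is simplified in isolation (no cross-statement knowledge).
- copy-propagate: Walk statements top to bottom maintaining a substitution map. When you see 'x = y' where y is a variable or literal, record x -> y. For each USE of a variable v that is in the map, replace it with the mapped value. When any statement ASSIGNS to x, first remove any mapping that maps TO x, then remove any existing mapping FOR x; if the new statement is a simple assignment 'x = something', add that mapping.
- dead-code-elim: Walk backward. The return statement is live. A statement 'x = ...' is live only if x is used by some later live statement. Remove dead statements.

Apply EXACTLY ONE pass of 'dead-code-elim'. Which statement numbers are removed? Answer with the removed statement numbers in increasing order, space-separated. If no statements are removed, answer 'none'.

Backward liveness scan:
Stmt 1 'x = 9': DEAD (x not in live set [])
Stmt 2 'c = 4 - x': DEAD (c not in live set [])
Stmt 3 'a = 5 - 0': KEEP (a is live); live-in = []
Stmt 4 'y = 6 + 0': DEAD (y not in live set ['a'])
Stmt 5 'z = y + 2': DEAD (z not in live set ['a'])
Stmt 6 'return a': KEEP (return); live-in = ['a']
Removed statement numbers: [1, 2, 4, 5]
Surviving IR:
  a = 5 - 0
  return a

Answer: 1 2 4 5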